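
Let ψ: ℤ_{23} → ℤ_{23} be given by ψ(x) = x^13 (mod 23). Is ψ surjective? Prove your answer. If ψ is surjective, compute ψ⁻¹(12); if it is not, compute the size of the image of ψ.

9

Since 23 is prime, the nonzero elements of ℤ_{23} form a cyclic group of order 22.
As gcd(13, 22) = 1, raising to the 13th power is a bijection on this group: if u^13 ≡ v^13 then (uv^{−1})^13 = 1, and the only element of order dividing gcd(13, 22) = 1 is 1, so u = v.
With ψ(0) = 0 this makes ψ injective on all of ℤ_{23}, hence bijective (finite equal-size domain and codomain). In particular ψ is surjective.
Since ψ is surjective, we find the preimage of 12. The inverse of x ↦ x^13 on (ℤ_{23})^× is x ↦ x^17, because 13·17 = 221 = 10·22 + 1 ≡ 1 (mod 22) and x^{22} = 1 for x ≠ 0 (Fermat). So ψ⁻¹(12) = 12^17 mod 23.
Repeated squaring mod 23: 12^1 ≡ 12, 12^2 ≡ 12² = 144 ≡ 6, 12^4 ≡ 6² = 36 ≡ 13, 12^8 ≡ 13² = 169 ≡ 8, 12^16 ≡ 8² = 64 ≡ 18. Since 17 = 16 + 1, 12^17 ≡ 18·12: 18·12 = 216 ≡ 9. So 12^17 ≡ 9 (mod 23).
Hence ψ⁻¹(12) = 9.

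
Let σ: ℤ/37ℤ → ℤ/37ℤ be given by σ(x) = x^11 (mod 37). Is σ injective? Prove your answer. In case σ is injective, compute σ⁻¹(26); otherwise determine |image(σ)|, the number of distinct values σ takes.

Since 37 is prime, the nonzero elements of ℤ/37ℤ form a cyclic group of order 36.
As gcd(11, 36) = 1, raising to the 11th power is a bijection on this group: if a^11 ≡ b^11 then (ab^{−1})^11 = 1, and the only element of order dividing gcd(11, 36) = 1 is 1, so a = b.
With σ(0) = 0 this makes σ injective on all of ℤ/37ℤ, hence bijective (finite equal-size domain and codomain). In particular σ is injective.
Since σ is injective, we find the preimage of 26. The inverse of x ↦ x^11 on (ℤ/37ℤ)^× is x ↦ x^23, because 11·23 = 253 = 7·36 + 1 ≡ 1 (mod 36) and x^{36} = 1 for x ≠ 0 (Fermat). So σ⁻¹(26) = 26^23 mod 37.
Repeated squaring mod 37: 26^1 ≡ 26, 26^2 ≡ 26² = 676 ≡ 10, 26^4 ≡ 10² = 100 ≡ 26, 26^8 ≡ 26² = 676 ≡ 10, 26^16 ≡ 10² = 100 ≡ 26. Since 23 = 16 + 4 + 2 + 1, 26^23 ≡ 26·26·10·26: 26·26 = 676 ≡ 10, then 10·10 = 100 ≡ 26, then 26·26 = 676 ≡ 10. So 26^23 ≡ 10 (mod 37).
Hence σ⁻¹(26) = 10.

10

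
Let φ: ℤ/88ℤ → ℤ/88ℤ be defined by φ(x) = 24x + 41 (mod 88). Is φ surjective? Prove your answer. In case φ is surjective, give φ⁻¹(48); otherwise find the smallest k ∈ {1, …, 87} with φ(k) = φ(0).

Since gcd(24, 88) = 8, we have 24x ≡ 0 (mod 8) for all x, so φ(x) ≡ 1 (mod 8).
But 0 ≢ 1 (mod 8), so 0 ∈ ℤ/88ℤ has no preimage. Therefore φ is not surjective.
Since φ is not surjective, we find the least positive k with φ(k) = φ(0): this means 24k ≡ 0 (mod 88), i.e. 88 ∣ 24k. Since gcd(24, 88) = 8, dividing through by 8 this holds exactly when 11 ∣ 3k, and as gcd(3, 11) = 1, exactly when 11 ∣ k.
The smallest positive such k is 11.

11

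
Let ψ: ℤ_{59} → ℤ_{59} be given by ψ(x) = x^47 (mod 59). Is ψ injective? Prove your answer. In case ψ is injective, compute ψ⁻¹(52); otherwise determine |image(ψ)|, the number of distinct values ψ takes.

2

Since 59 is prime, the nonzero elements of ℤ_{59} form a cyclic group of order 58.
As gcd(47, 58) = 1, raising to the 47th power is a bijection on this group: if a^47 ≡ b^47 then (ab^{−1})^47 = 1, and the only element of order dividing gcd(47, 58) = 1 is 1, so a = b.
With ψ(0) = 0 this makes ψ injective on all of ℤ_{59}, hence bijective (finite equal-size domain and codomain). In particular ψ is injective.
Since ψ is injective, we find the preimage of 52. The inverse of x ↦ x^47 on (ℤ_{59})^× is x ↦ x^21, because 47·21 = 987 = 17·58 + 1 ≡ 1 (mod 58) and x^{58} = 1 for x ≠ 0 (Fermat). So ψ⁻¹(52) = 52^21 mod 59.
Repeated squaring mod 59: 52^1 ≡ 52, 52^2 ≡ 52² = 2704 ≡ 49, 52^4 ≡ 49² = 2401 ≡ 41, 52^8 ≡ 41² = 1681 ≡ 29, 52^16 ≡ 29² = 841 ≡ 15. Since 21 = 16 + 4 + 1, 52^21 ≡ 15·41·52: 15·41 = 615 ≡ 25, then 25·52 = 1300 ≡ 2. So 52^21 ≡ 2 (mod 59).
Hence ψ⁻¹(52) = 2.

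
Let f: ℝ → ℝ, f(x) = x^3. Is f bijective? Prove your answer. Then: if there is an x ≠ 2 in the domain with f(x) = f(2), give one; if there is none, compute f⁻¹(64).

On ℝ, x ↦ x^3 is strictly increasing (injective) and for any y ∈ ℝ the 3rd root y^{1/3} lies in ℝ (surjective). So f is bijective.
Since x ↦ x^3 is strictly increasing on ℝ, it is injective there, so no x ≠ 2 in the domain has f(x) = f(2). We therefore compute f⁻¹(64) = 64^{1/3} = 4 (indeed 4^3 = 64).

4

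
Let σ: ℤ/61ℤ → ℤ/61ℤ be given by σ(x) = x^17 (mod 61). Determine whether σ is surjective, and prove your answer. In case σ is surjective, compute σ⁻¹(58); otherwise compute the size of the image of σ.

34

Since 61 is prime, the nonzero elements of ℤ/61ℤ form a cyclic group of order 60.
As gcd(17, 60) = 1, raising to the 17th power is a bijection on this group: if x_1^17 ≡ x_2^17 then (x_1x_2^{−1})^17 = 1, and the only element of order dividing gcd(17, 60) = 1 is 1, so x_1 = x_2.
With σ(0) = 0 this makes σ injective on all of ℤ/61ℤ, hence bijective (finite equal-size domain and codomain). In particular σ is surjective.
Since σ is surjective, we find the preimage of 58. The inverse of x ↦ x^17 on (ℤ/61ℤ)^× is x ↦ x^53, because 17·53 = 901 = 15·60 + 1 ≡ 1 (mod 60) and x^{60} = 1 for x ≠ 0 (Fermat). So σ⁻¹(58) = 58^53 mod 61.
Repeated squaring mod 61: 58^1 ≡ 58, 58^2 ≡ 58² = 3364 ≡ 9, 58^4 ≡ 9² = 81 ≡ 20, 58^8 ≡ 20² = 400 ≡ 34, 58^16 ≡ 34² = 1156 ≡ 58, 58^32 ≡ 58² = 3364 ≡ 9. Since 53 = 32 + 16 + 4 + 1, 58^53 ≡ 9·58·20·58: 9·58 = 522 ≡ 34, then 34·20 = 680 ≡ 9, then 9·58 = 522 ≡ 34. So 58^53 ≡ 34 (mod 61).
Hence σ⁻¹(58) = 34.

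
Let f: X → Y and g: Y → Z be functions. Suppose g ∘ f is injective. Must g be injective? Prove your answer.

not injective

No. Take X = {1}, Y = {1, 2}, Z = {1, 2}, f(a) = a for each a ∈ X, and g(b) = 1 if b ∈ {1, 2} else g(b) = b.
Then g ∘ f = f is injective (X ⊂ Y and f is the inclusion), but g(1) = g(2) = 1 with 1 ≠ 2, so g is not injective.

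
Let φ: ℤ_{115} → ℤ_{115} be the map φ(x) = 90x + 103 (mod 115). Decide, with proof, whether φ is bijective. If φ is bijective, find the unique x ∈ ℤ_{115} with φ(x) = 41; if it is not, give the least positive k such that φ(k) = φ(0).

23

By definition, φ is injective when φ(s) = φ(t) forces s = t.
We have gcd(90, 115) = 5 > 1. Taking s = 0 and t = 23: φ(0) = 103 and φ(23) = 90·23 + 103 = 2173 ≡ 103 (mod 115).
So φ(0) = φ(23) while 0 ≠ 23, thus φ is not injective, hence not bijective.
Since φ is not bijective, we find the least positive k with φ(k) = φ(0): this means 90k ≡ 0 (mod 115), i.e. 115 ∣ 90k. Since gcd(90, 115) = 5, dividing through by 5 this holds exactly when 23 ∣ 18k, and as gcd(18, 23) = 1, exactly when 23 ∣ k.
The smallest positive such k is 23.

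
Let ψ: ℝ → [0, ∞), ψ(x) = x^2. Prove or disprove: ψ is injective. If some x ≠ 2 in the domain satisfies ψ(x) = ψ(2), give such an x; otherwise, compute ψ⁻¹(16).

ψ(2) = 4 = (−2)^2 = ψ(−2) (since 2 is even), with 2 ≠ −2. So ψ is not injective.
For the follow-up, such an x exists: taking x = −2 ∈ ℝ gives ψ(−2) = 4 = ψ(2) with −2 ≠ 2.

-2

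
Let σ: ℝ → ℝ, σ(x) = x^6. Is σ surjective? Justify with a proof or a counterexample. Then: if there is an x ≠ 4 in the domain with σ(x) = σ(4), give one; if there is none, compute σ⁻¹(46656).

Since 6 is even, x^6 ≥ 0 for all x ∈ ℝ, so −1 ∈ ℝ has no preimage. Thus σ is not surjective.
For the follow-up, such an x exists: taking x = −4 ∈ ℝ gives σ(−4) = 4096 = σ(4) with −4 ≠ 4.

-4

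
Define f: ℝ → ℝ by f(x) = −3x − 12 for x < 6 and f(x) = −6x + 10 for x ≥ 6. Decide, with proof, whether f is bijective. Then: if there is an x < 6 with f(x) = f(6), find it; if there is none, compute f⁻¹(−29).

Both pieces are strictly decreasing (slopes −3 and −6), so each is injective on its own interval.
The left piece maps (−∞, 6) onto (−30, ∞); the right piece maps [6, ∞) onto (−∞, −26].
These images overlap. In particular f(6) = −26 (right piece), and solving −3x − 12 = −26 on the left piece gives x = 14/3 < 6.
So f(14/3) = f(6) with 14/3 ≠ 6, and f is not injective, hence not bijective. This x = 14/3 is the requested value below 6.

14/3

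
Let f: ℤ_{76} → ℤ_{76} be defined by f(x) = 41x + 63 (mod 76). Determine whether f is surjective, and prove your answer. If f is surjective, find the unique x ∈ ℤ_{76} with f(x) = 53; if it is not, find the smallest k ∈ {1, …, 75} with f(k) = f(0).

22

Recall that surjectivity means every element of the codomain has a preimage under f.
Since gcd(41, 76) = 1, 41 is invertible modulo 76. Euclid's algorithm: 76 = 1·41 + 35, 41 = 1·35 + 6, 35 = 5·6 + 5, 6 = 1·5 + 1; back-substituting gives 1 = 13·41 − 7·76, so 41⁻¹ ≡ 13 (mod 76).
Then y ↦ 13(y − 63) is a two-sided inverse to f, so every y ∈ ℤ_{76} has a preimage.
Therefore f is surjective.
Since f is surjective, we find f⁻¹(53): we need 41x ≡ 53 − 63 ≡ 66 (mod 76). Using 41⁻¹ = 13: x ≡ 13·66 = 858 = 11·76 + 22, so x = 22.
Check: f(22) = 41·22 + 63 = 965 = 12·76 + 53 ≡ 53 (mod 76).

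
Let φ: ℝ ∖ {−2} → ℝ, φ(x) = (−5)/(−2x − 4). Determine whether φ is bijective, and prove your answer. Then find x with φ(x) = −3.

If φ(x) = 0, cross-multiplying gives −2(−5) = 0(−2x − 4), which simplifies to 10 = 0 — false.  So 0 has no preimage and φ is not surjective.
Thus φ is not bijective.
Solving φ(x) = −3: cross-multiplying gives −5 = −3(−2x − 4), which rearranges to −6x = 17, so x = −17/6.

-17/6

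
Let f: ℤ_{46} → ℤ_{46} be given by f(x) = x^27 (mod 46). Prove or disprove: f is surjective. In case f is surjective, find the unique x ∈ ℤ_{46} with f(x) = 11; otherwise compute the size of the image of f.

19

Computing x^27 mod 46 for each x (by repeated squaring, reducing mod 46 at every step), the values f(0), f(1), …, f(45) are: 0, 1, 32, 13, 12, 43, 2, 17, 16, 31, 42, 5, 18, 27, 38, 7, 6, 21, 26, 11, 10, 37, 22, 23, 24, 9, 36, 35, 20, 25, 40, 39, 8, 19, 28, 41, 4, 15, 30, 29, 44, 3, 34, 33, 14, 45.
Every element of ℤ_{46} appears exactly once in this list, so f is a bijection, and in particular surjective.
Since f is surjective, we read off the preimage of 11 from the same table: f(19) = 11, so f⁻¹(11) = 19.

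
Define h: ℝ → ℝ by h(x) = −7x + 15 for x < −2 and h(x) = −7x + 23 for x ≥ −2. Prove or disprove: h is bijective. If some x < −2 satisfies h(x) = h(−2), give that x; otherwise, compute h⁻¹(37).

-22/7

Both pieces are strictly decreasing (slopes −7 and −7), so each is injective on its own interval.
The left piece maps (−∞, −2) onto (29, ∞); the right piece maps [−2, ∞) onto (−∞, 37].
These images overlap. In particular h(−2) = 37 (right piece), and solving −7x + 15 = 37 on the left piece gives x = −22/7 < −2.
So h(−22/7) = h(−2) with −22/7 ≠ −2, and h is not injective, hence not bijective. This x = −22/7 is the requested value below −2.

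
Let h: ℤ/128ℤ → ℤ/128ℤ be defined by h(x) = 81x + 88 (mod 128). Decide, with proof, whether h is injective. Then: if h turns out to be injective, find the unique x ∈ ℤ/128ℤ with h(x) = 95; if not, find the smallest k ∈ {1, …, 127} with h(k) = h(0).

87

Recall: h is injective when h(s) = h(t) forces s = t.
If h(s) = h(t), then 81s ≡ 81t (mod 128). Because gcd(81, 128) = 1, we may cancel 81 to get s ≡ t (mod 128).
Hence h is injective.
We now compute 81⁻¹ mod 128 explicitly. Euclid's algorithm: 128 = 1·81 + 47, 81 = 1·47 + 34, 47 = 1·34 + 13, 34 = 2·13 + 8, 13 = 1·8 + 5, 8 = 1·5 + 3, 5 = 1·3 + 2, 3 = 1·2 + 1; back-substituting gives 1 = 49·81 − 31·128, so 81⁻¹ ≡ 49 (mod 128).
Since h is injective, we find h⁻¹(95): we need 81x ≡ 95 − 88 ≡ 7 (mod 128). Using 81⁻¹ = 49: x ≡ 49·7 = 343 = 2·128 + 87, so x = 87.
Check: h(87) = 81·87 + 88 = 7135 = 55·128 + 95 ≡ 95 (mod 128).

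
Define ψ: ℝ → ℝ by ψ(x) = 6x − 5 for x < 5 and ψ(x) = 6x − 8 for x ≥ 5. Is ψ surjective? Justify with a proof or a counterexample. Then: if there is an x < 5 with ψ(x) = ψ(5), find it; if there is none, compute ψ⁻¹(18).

Both pieces are strictly increasing (slopes 6 and 6), so each is injective on its own interval.
The left piece maps (−∞, 5) onto (−∞, 25); the right piece maps [5, ∞) onto [22, ∞).
The union (−∞, 25) ∪ [22, ∞) covers ℝ, so ψ is surjective.
For the follow-up: the images overlap, so an x < 5 with ψ(x) = ψ(5) exists. ψ(5) = 22; solving 6x − 5 = 22 for x < 5 gives x = (22 + 5)/6 = 9/2.

9/2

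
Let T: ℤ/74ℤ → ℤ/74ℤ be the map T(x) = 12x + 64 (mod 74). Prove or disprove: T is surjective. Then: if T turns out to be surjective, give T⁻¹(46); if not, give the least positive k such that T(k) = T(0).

Since gcd(12, 74) = 2, we have 12x ≡ 0 (mod 2) for all x, so T(x) ≡ 0 (mod 2).
But 1 ≢ 0 (mod 2), so 1 ∈ ℤ/74ℤ has no preimage. Thus T is not surjective.
Since T is not surjective, we find the least positive k with T(k) = T(0): this means 12k ≡ 0 (mod 74), i.e. 74 ∣ 12k. Since gcd(12, 74) = 2, dividing through by 2 this holds exactly when 37 ∣ 6k, and as gcd(6, 37) = 1, exactly when 37 ∣ k.
The smallest positive such k is 37.

37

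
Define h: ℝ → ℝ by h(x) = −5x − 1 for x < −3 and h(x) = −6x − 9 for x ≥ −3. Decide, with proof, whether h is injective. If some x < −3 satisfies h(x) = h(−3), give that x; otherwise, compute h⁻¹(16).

-17/5

Both pieces are strictly decreasing (slopes −5 and −6), so each is injective on its own interval.
The left piece maps (−∞, −3) onto (14, ∞); the right piece maps [−3, ∞) onto (−∞, 9].
These images are disjoint, so no value is attained by both pieces. Thus h is injective.
Because the two images are disjoint, no x < −3 has h(x) = h(−3), so we compute h⁻¹(16): 16 lies in (14, ∞), so solve −5x − 1 = 16: x = (16 + 1)/(−5) = −17/5.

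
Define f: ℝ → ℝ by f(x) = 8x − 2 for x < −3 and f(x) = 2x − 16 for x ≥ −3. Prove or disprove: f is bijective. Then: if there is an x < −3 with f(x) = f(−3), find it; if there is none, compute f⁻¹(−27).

Both pieces are strictly increasing (slopes 8 and 2), so each is injective on its own interval.
The left piece maps (−∞, −3) onto (−∞, −26); the right piece maps [−3, ∞) onto [−22, ∞).
The images leave a gap (−26 has no preimage), so f is not surjective, hence not bijective.
Because the two images are disjoint, no x < −3 has f(x) = f(−3), so we compute f⁻¹(−27): −27 lies in (−∞, −26), so solve 8x − 2 = −27: x = (−27 + 2)/8 = −25/8.

-25/8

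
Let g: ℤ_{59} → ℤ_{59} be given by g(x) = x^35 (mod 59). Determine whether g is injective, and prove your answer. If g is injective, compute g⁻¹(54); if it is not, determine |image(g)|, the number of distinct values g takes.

Since 59 is prime, the nonzero elements of ℤ_{59} form a cyclic group of order 58.
As gcd(35, 58) = 1, raising to the 35th power is a bijection on this group: if s^35 ≡ t^35 then (st^{−1})^35 = 1, and the only element of order dividing gcd(35, 58) = 1 is 1, so s = t.
With g(0) = 0 this makes g injective on all of ℤ_{59}, hence bijective (finite equal-size domain and codomain). In particular g is injective.
Since g is injective, we find the preimage of 54. The inverse of x ↦ x^35 on (ℤ_{59})^× is x ↦ x^5, because 35·5 = 175 = 3·58 + 1 ≡ 1 (mod 58) and x^{58} = 1 for x ≠ 0 (Fermat). So g⁻¹(54) = 54^5 mod 59.
Repeated squaring mod 59: 54^1 ≡ 54, 54^2 ≡ 54² = 2916 ≡ 25, 54^4 ≡ 25² = 625 ≡ 35. Since 5 = 4 + 1, 54^5 ≡ 35·54: 35·54 = 1890 ≡ 2. So 54^5 ≡ 2 (mod 59).
Hence g⁻¹(54) = 2.

2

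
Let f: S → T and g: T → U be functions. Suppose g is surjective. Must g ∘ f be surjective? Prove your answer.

No. Take S = {0}, T = U = {0, 1, 2, 3}, f(0) = 0, and g = identity (surjective).
Then (g ∘ f)(0) = 0, and 3 ∈ U has no preimage under g ∘ f, so g ∘ f is not surjective.

not surjective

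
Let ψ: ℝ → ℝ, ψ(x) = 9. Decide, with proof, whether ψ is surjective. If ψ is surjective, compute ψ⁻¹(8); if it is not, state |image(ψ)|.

Recall: surjectivity means every element of the codomain has a preimage under ψ.
ψ(x) = 9 for all x, so 10 has no preimage and ψ is not surjective.
Since ψ is not surjective, we state |image(ψ)|: the image of ψ is {9}, which has 1 element.

1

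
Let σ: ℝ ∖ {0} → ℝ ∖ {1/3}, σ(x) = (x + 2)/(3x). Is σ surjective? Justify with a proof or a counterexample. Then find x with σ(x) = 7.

1/10

For any y ≠ 1/3, solving y(3x) = x + 2 for x gives a well-defined x ≠ 0. So σ is surjective.
Solving σ(x) = 7: cross-multiplying gives x + 2 = 7(3x), which rearranges to −20x = −2, so x = 1/10.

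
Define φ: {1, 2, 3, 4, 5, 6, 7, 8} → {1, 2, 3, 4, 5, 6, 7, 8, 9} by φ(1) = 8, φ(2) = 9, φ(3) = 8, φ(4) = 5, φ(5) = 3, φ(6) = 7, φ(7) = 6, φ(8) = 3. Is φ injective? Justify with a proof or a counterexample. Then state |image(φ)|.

φ(1) = 8 = φ(3) with 1 ≠ 3, so φ is not injective.
The image of φ is {3, 5, 6, 7, 8, 9}, which has 6 elements.

6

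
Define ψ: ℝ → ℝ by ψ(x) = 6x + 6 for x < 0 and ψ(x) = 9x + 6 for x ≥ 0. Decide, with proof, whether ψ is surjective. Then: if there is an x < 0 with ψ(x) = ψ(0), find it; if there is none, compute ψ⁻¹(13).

7/9

Both pieces are strictly increasing (slopes 6 and 9), so each is injective on its own interval.
The left piece maps (−∞, 0) onto (−∞, 6); the right piece maps [0, ∞) onto [6, ∞).
These images together cover ℝ, so ψ is surjective.
Because the two images are disjoint, no x < 0 has ψ(x) = ψ(0), so we compute ψ⁻¹(13): 13 lies in [6, ∞), so solve 9x + 6 = 13: x = (13 − 6)/9 = 7/9.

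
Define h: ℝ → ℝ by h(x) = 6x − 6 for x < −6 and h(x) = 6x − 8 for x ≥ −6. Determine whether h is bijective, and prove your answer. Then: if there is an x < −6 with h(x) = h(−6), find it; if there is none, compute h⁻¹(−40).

Both pieces are strictly increasing (slopes 6 and 6), so each is injective on its own interval.
The left piece maps (−∞, −6) onto (−∞, −42); the right piece maps [−6, ∞) onto [−44, ∞).
These images overlap. In particular h(−6) = −44 (right piece), and solving 6x − 6 = −44 on the left piece gives x = −19/3 < −6.
So h(−19/3) = h(−6) with −19/3 ≠ −6, and h is not injective, hence not bijective. This x = −19/3 is the requested value below −6.

-19/3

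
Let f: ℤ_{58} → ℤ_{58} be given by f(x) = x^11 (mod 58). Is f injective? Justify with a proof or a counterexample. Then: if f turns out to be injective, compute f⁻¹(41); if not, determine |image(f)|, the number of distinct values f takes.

17

Computing x^11 mod 58 for each x (by repeated squaring, reducing mod 58 at every step), the values f(0), f(1), …, f(57) are: 0, 1, 18, 15, 34, 13, 38, 23, 32, 51, 2, 39, 46, 33, 8, 21, 54, 41, 48, 27, 36, 55, 6, 49, 16, 53, 14, 11, 28, 29, 30, 47, 44, 5, 42, 9, 52, 3, 22, 31, 10, 17, 4, 37, 50, 25, 12, 19, 56, 7, 26, 35, 20, 45, 24, 43, 40, 57.
Every element of ℤ_{58} appears exactly once in this list, so f is a bijection, and in particular injective.
Since f is injective, we read off the preimage of 41 from the same table: f(17) = 41, so f⁻¹(41) = 17.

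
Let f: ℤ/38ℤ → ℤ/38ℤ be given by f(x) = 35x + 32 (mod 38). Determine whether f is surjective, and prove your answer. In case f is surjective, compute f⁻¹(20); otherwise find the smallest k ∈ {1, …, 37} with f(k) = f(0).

Since gcd(35, 38) = 1, 35 is invertible modulo 38. Euclid's algorithm: 38 = 1·35 + 3, 35 = 11·3 + 2, 3 = 1·2 + 1; back-substituting gives 1 = 25·35 − 23·38, so 35⁻¹ ≡ 25 (mod 38).
Then y ↦ 25(y − 32) is a two-sided inverse to f, so every y ∈ ℤ/38ℤ has a preimage.
Thus f is surjective.
Since f is surjective, we compute f⁻¹(20): solve 35x + 32 ≡ 20 (mod 38), i.e. 35x ≡ 26 (mod 38).
Multiplying by 35⁻¹ = 25 gives x ≡ 25·26 = 650 = 17·38 + 4 ≡ 4 (mod 38).
Check: f(4) = 35·4 + 32 = 172 = 4·38 + 20 ≡ 20 (mod 38).

4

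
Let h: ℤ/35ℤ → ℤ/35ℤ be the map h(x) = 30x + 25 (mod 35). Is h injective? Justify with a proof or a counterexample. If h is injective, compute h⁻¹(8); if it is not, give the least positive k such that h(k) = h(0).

7

We have gcd(30, 35) = 5 > 1. Taking a = 0 and b = 7: h(0) = 25 and h(7) = 30·7 + 25 = 235 ≡ 25 (mod 35).
So h(0) = h(7) while 0 ≠ 7, therefore h is not injective.
Since h is not injective, we find the least positive k with h(k) = h(0): this means 30k ≡ 0 (mod 35), i.e. 35 ∣ 30k. Since gcd(30, 35) = 5, dividing through by 5 this holds exactly when 7 ∣ 6k, and as gcd(6, 7) = 1, exactly when 7 ∣ k.
The smallest positive such k is 7.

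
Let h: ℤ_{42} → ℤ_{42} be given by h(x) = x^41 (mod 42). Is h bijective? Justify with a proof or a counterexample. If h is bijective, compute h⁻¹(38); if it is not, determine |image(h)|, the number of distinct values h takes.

26

Computing x^41 mod 42 for each x (by repeated squaring, reducing mod 42 at every step), the values h(0), h(1), …, h(41) are: 0, 1, 32, 33, 16, 17, 6, 7, 8, 39, 40, 23, 24, 13, 14, 15, 4, 5, 30, 31, 20, 21, 22, 11, 12, 37, 38, 27, 28, 29, 18, 19, 2, 3, 34, 35, 36, 25, 26, 9, 10, 41.
Every element of ℤ_{42} appears exactly once in this list, so h is a bijection, and in particular bijective.
Since h is bijective, we read off the preimage of 38 from the same table: h(26) = 38, so h⁻¹(38) = 26.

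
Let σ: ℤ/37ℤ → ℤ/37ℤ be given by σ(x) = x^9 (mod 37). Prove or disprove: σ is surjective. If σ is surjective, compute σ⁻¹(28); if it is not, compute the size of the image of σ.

5

σ(3): Repeated squaring mod 37: 3^1 ≡ 3, 3^2 ≡ 3² = 9, 3^4 ≡ 9² = 81 ≡ 7, 3^8 ≡ 7² = 49 ≡ 12. Since 9 = 8 + 1, 3^9 ≡ 12·3: 12·3 = 36. So 3^9 ≡ 36 (mod 37).
σ(4): Repeated squaring mod 37: 4^1 ≡ 4, 4^2 ≡ 4² = 16, 4^4 ≡ 16² = 256 ≡ 34, 4^8 ≡ 34² = 1156 ≡ 9. Since 9 = 8 + 1, 4^9 ≡ 9·4: 9·4 = 36. So 4^9 ≡ 36 (mod 37).
So σ(3) = σ(4) = 36 while 3 ≠ 4, therefore σ is not injective.
A non-injective map from the 37-element set ℤ/37ℤ to itself takes at most 36 distinct values, so it cannot be surjective. So σ is not surjective.
Since σ is not surjective, we determine |image(σ)|. Computing x^9 mod 37 for each x (by repeated squaring, reducing mod 37 at every step), the values σ(0), σ(1), …, σ(36) are: 0, 1, 31, 36, 36, 6, 6, 1, 6, 1, 1, 36, 1, 6, 31, 31, 1, 6, 31, 6, 31, 36, 6, 6, 31, 36, 1, 36, 36, 31, 36, 31, 31, 1, 1, 6, 36.
The distinct values are {0, 1, 6, 31, 36}; there are 5 of them.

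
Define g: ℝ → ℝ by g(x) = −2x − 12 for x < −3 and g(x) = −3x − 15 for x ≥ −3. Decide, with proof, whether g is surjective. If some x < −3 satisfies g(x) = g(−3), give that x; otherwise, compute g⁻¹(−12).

-1

Both pieces are strictly decreasing (slopes −2 and −3), so each is injective on its own interval.
The left piece maps (−∞, −3) onto (−6, ∞); the right piece maps [−3, ∞) onto (−∞, −6].
These images together cover ℝ, so g is surjective.
Because the two images are disjoint, no x < −3 has g(x) = g(−3), so we compute g⁻¹(−12): −12 lies in (−∞, −6], so solve −3x − 15 = −12: x = (−12 + 15)/(−3) = −1.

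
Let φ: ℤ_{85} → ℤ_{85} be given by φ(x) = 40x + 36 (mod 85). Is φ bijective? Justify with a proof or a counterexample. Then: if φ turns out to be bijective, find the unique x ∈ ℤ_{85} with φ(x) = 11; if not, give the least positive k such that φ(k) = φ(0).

17

We have gcd(40, 85) = 5 > 1. Taking u = 0 and v = 17: φ(0) = 36 and φ(17) = 40·17 + 36 = 716 ≡ 36 (mod 85).
So φ(0) = φ(17) while 0 ≠ 17, hence φ is not injective, hence not bijective.
Since φ is not bijective, we find the least positive k with φ(k) = φ(0): this means 40k ≡ 0 (mod 85), i.e. 85 ∣ 40k. Since gcd(40, 85) = 5, dividing through by 5 this holds exactly when 17 ∣ 8k, and as gcd(8, 17) = 1, exactly when 17 ∣ k.
The smallest positive such k is 17.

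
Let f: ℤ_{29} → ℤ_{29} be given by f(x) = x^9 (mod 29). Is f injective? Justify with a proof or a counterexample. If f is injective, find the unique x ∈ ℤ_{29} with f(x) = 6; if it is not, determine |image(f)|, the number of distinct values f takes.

Since 29 is prime, the nonzero elements of ℤ_{29} form a cyclic group of order 28.
As gcd(9, 28) = 1, raising to the 9th power is a bijection on this group: if a^9 ≡ b^9 then (ab^{−1})^9 = 1, and the only element of order dividing gcd(9, 28) = 1 is 1, so a = b.
With f(0) = 0 this makes f injective on all of ℤ_{29}, hence bijective (finite equal-size domain and codomain). In particular f is injective.
Since f is injective, we find the preimage of 6. The inverse of x ↦ x^9 on (ℤ_{29})^× is x ↦ x^25, because 9·25 = 225 = 8·28 + 1 ≡ 1 (mod 28) and x^{28} = 1 for x ≠ 0 (Fermat). So f⁻¹(6) = 6^25 mod 29.
Repeated squaring mod 29: 6^1 ≡ 6, 6^2 ≡ 6² = 36 ≡ 7, 6^4 ≡ 7² = 49 ≡ 20, 6^8 ≡ 20² = 400 ≡ 23, 6^16 ≡ 23² = 529 ≡ 7. Since 25 = 16 + 8 + 1, 6^25 ≡ 7·23·6: 7·23 = 161 ≡ 16, then 16·6 = 96 ≡ 9. So 6^25 ≡ 9 (mod 29).
Hence f⁻¹(6) = 9.

9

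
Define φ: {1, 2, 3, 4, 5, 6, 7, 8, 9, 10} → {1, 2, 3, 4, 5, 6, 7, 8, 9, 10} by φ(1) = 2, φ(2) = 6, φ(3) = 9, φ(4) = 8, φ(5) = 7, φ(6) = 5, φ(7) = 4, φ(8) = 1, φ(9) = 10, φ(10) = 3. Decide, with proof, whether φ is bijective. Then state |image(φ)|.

10

The values 2, 6, 9, 8, 7, 5, 4, 1, 10, 3 are a permutation of {1, 2, 3, 4, 5, 6, 7, 8, 9, 10}: each element appears exactly once.
So φ is injective and surjective, hence bijective.
The image of φ is {1, 2, 3, 4, 5, 6, 7, 8, 9, 10}, which has 10 elements.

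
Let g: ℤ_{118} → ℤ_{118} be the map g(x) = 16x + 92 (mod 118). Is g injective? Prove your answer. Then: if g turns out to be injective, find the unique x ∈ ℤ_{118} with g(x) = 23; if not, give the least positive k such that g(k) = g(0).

Recall: g is injective when g(a) = g(b) forces a = b.
We have gcd(16, 118) = 2 > 1. Taking a = 0 and b = 59: g(0) = 92 and g(59) = 16·59 + 92 = 1036 ≡ 92 (mod 118).
So g(0) = g(59) while 0 ≠ 59, therefore g is not injective.
Since g is not injective, we find the least positive k with g(k) = g(0): this means 16k ≡ 0 (mod 118), i.e. 118 ∣ 16k. Since gcd(16, 118) = 2, dividing through by 2 this holds exactly when 59 ∣ 8k, and as gcd(8, 59) = 1, exactly when 59 ∣ k.
The smallest positive such k is 59.

59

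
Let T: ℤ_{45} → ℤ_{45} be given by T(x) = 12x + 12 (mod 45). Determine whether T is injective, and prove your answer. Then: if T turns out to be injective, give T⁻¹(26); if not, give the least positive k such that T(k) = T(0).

Recall: T is injective if T(a) = T(b) implies a = b.
We have gcd(12, 45) = 3 > 1. Taking a = 0 and b = 15: T(0) = 12 and T(15) = 12·15 + 12 = 192 ≡ 12 (mod 45).
So T(0) = T(15) while 0 ≠ 15, thus T is not injective.
Since T is not injective, we find the least positive k with T(k) = T(0): this means 12k ≡ 0 (mod 45), i.e. 45 ∣ 12k. Since gcd(12, 45) = 3, dividing through by 3 this holds exactly when 15 ∣ 4k, and as gcd(4, 15) = 1, exactly when 15 ∣ k.
The smallest positive such k is 15.

15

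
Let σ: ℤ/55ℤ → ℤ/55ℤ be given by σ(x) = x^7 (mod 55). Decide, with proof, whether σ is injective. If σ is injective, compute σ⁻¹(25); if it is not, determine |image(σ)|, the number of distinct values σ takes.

Computing x^7 mod 55 for each x (by repeated squaring, reducing mod 55 at every step), the values σ(0), σ(1), …, σ(54) are: 0, 1, 18, 42, 49, 25, 41, 28, 2, 4, 10, 11, 23, 7, 9, 5, 36, 8, 17, 24, 15, 21, 33, 12, 29, 20, 16, 3, 52, 39, 35, 26, 43, 22, 34, 40, 31, 38, 47, 19, 50, 46, 48, 32, 44, 45, 51, 53, 27, 14, 30, 6, 13, 37, 54.
Every element of ℤ/55ℤ appears exactly once in this list, so σ is a bijection, and in particular injective.
Since σ is injective, we read off the preimage of 25 from the same table: σ(5) = 25, so σ⁻¹(25) = 5.

5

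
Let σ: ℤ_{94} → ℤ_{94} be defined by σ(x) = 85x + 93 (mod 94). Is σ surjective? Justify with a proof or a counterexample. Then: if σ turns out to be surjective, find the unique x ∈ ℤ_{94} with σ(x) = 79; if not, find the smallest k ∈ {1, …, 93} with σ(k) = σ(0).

Recall: surjectivity means every element of the codomain has a preimage under σ.
Since gcd(85, 94) = 1, 85 is invertible modulo 94. Euclid's algorithm: 94 = 1·85 + 9, 85 = 9·9 + 4, 9 = 2·4 + 1; back-substituting gives 1 = 73·85 − 66·94, so 85⁻¹ ≡ 73 (mod 94).
For any y ∈ ℤ_{94}, x = 73(y − 93) mod 94 satisfies σ(x) = 85·73(y − 93) + 93 ≡ y (since 85·73 ≡ 1 mod 94). So every y has a preimage.
Hence σ is surjective.
Since σ is surjective, we compute σ⁻¹(79): solve 85x + 93 ≡ 79 (mod 94), i.e. 85x ≡ 80 (mod 94).
Multiplying by 85⁻¹ = 73 gives x ≡ 73·80 = 5840 = 62·94 + 12 ≡ 12 (mod 94).
Check: σ(12) = 85·12 + 93 = 1113 = 11·94 + 79 ≡ 79 (mod 94).

12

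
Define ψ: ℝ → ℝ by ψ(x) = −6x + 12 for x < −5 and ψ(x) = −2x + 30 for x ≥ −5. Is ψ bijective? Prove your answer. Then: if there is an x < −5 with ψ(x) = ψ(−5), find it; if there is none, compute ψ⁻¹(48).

-6

Both pieces are strictly decreasing (slopes −6 and −2), so each is injective on its own interval.
The left piece maps (−∞, −5) onto (42, ∞); the right piece maps [−5, ∞) onto (−∞, 40].
The images leave a gap (42 has no preimage), so ψ is not surjective, hence not bijective.
Because the two images are disjoint, no x < −5 has ψ(x) = ψ(−5), so we compute ψ⁻¹(48): 48 lies in (42, ∞), so solve −6x + 12 = 48: x = (48 − 12)/(−6) = −6.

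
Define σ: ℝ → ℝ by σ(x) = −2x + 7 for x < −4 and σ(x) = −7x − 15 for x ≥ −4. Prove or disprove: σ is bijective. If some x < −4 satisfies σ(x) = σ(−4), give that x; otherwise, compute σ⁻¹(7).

-22/7

Both pieces are strictly decreasing (slopes −2 and −7), so each is injective on its own interval.
The left piece maps (−∞, −4) onto (15, ∞); the right piece maps [−4, ∞) onto (−∞, 13].
The images leave a gap (15 has no preimage), so σ is not surjective, hence not bijective.
Because the two images are disjoint, no x < −4 has σ(x) = σ(−4), so we compute σ⁻¹(7): 7 lies in (−∞, 13], so solve −7x − 15 = 7: x = (7 + 15)/(−7) = −22/7.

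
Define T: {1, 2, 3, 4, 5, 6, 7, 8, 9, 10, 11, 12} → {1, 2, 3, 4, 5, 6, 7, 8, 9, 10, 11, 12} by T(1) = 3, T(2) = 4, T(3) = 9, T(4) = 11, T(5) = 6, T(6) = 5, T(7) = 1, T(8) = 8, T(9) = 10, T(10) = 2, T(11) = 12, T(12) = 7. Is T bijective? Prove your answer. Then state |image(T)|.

The values 3, 4, 9, 11, 6, 5, 1, 8, 10, 2, 12, 7 are a permutation of {1, 2, 3, 4, 5, 6, 7, 8, 9, 10, 11, 12}: each element appears exactly once.
So T is injective and surjective, hence bijective.
The image of T is {1, 2, 3, 4, 5, 6, 7, 8, 9, 10, 11, 12}, which has 12 elements.

12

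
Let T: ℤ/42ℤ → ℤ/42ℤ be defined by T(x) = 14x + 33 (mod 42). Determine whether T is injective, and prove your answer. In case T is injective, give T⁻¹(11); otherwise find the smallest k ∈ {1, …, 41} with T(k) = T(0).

By definition, injectivity means: for all s, t in the domain, T(s) = T(t) implies s = t.
We have gcd(14, 42) = 14 > 1. Taking s = 0 and t = 3: T(0) = 33 and T(3) = 14·3 + 33 = 75 ≡ 33 (mod 42).
So T(0) = T(3) while 0 ≠ 3, therefore T is not injective.
Since T is not injective, we find the least positive k with T(k) = T(0): this means 14k ≡ 0 (mod 42), i.e. 42 ∣ 14k. Since gcd(14, 42) = 14, dividing through by 14 this holds exactly when 3 ∣ k.
The smallest positive such k is 3.

3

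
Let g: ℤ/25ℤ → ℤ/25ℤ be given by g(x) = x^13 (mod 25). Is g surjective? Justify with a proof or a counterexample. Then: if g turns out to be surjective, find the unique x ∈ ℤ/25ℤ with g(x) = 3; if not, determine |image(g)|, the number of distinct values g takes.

21

g(0) = 0^13 = 0.
g(5): Repeated squaring mod 25: 5^1 ≡ 5, 5^2 ≡ 5² = 25 ≡ 0, 5^4 ≡ 0² = 0, 5^8 ≡ 0² = 0. Since 13 = 8 + 4 + 1, 5^13 ≡ 0·0·5: 0·0 = 0, then 0·5 = 0. So 5^13 ≡ 0 (mod 25).
So g(0) = g(5) = 0 while 0 ≠ 5, thus g is not injective.
A non-injective map from the 25-element set ℤ/25ℤ to itself takes at most 24 distinct values, so it cannot be surjective. So g is not surjective.
Since g is not surjective, we determine |image(g)|. Computing x^13 mod 25 for each x (by repeated squaring, reducing mod 25 at every step), the values g(0), g(1), …, g(24) are: 0, 1, 17, 23, 14, 0, 16, 7, 13, 4, 0, 6, 22, 3, 19, 0, 21, 12, 18, 9, 0, 11, 2, 8, 24.
The distinct values are {0, 1, 2, 3, 4, 6, 7, 8, 9, 11, 12, 13, 14, 16, 17, 18, 19, 21, 22, 23, 24}; there are 21 of them.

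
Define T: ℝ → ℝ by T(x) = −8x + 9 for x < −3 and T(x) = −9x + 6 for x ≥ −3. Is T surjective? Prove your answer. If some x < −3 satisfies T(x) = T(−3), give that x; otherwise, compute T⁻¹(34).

-25/8

Both pieces are strictly decreasing (slopes −8 and −9), so each is injective on its own interval.
The left piece maps (−∞, −3) onto (33, ∞); the right piece maps [−3, ∞) onto (−∞, 33].
These images together cover ℝ, so T is surjective.
Because the two images are disjoint, no x < −3 has T(x) = T(−3), so we compute T⁻¹(34): 34 lies in (33, ∞), so solve −8x + 9 = 34: x = (34 − 9)/(−8) = −25/8.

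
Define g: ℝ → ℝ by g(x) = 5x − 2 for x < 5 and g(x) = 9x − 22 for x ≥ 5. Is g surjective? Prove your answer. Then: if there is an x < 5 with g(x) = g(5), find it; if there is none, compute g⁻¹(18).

4

Both pieces are strictly increasing (slopes 5 and 9), so each is injective on its own interval.
The left piece maps (−∞, 5) onto (−∞, 23); the right piece maps [5, ∞) onto [23, ∞).
These images together cover ℝ, so g is surjective.
Because the two images are disjoint, no x < 5 has g(x) = g(5), so we compute g⁻¹(18): 18 lies in (−∞, 23), so solve 5x − 2 = 18: x = (18 + 2)/5 = 4.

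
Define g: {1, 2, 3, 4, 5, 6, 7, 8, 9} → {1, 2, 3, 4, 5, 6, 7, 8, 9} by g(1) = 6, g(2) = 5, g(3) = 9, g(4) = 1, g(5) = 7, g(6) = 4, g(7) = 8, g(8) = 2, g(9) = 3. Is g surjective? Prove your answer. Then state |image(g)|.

Every element of the codomain has a preimage: 1 = g(4), 2 = g(8), 3 = g(9), 4 = g(6), 5 = g(2), 6 = g(1), 7 = g(5), 8 = g(7), 9 = g(3).
So g is surjective.
The image of g is {1, 2, 3, 4, 5, 6, 7, 8, 9}, which has 9 elements.

9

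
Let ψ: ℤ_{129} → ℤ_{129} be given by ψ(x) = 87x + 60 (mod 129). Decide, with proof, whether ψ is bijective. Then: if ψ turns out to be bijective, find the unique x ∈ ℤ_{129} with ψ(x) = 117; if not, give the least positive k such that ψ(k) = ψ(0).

43

We have gcd(87, 129) = 3 > 1. Taking x_1 = 0 and x_2 = 43: ψ(0) = 60 and ψ(43) = 87·43 + 60 = 3801 ≡ 60 (mod 129).
So ψ(0) = ψ(43) while 0 ≠ 43, so ψ is not injective, hence not bijective.
Since ψ is not bijective, we find the least positive k with ψ(k) = ψ(0): this means 87k ≡ 0 (mod 129), i.e. 129 ∣ 87k. Since gcd(87, 129) = 3, dividing through by 3 this holds exactly when 43 ∣ 29k, and as gcd(29, 43) = 1, exactly when 43 ∣ k.
The smallest positive such k is 43.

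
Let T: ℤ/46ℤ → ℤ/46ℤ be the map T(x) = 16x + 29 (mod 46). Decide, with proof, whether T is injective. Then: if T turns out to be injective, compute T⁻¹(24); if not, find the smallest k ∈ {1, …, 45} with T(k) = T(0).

23

We have gcd(16, 46) = 2 > 1. Taking u = 0 and v = 23: T(0) = 29 and T(23) = 16·23 + 29 = 397 ≡ 29 (mod 46).
So T(0) = T(23) while 0 ≠ 23, hence T is not injective.
Since T is not injective, we find the least positive k with T(k) = T(0): this means 16k ≡ 0 (mod 46), i.e. 46 ∣ 16k. Since gcd(16, 46) = 2, dividing through by 2 this holds exactly when 23 ∣ 8k, and as gcd(8, 23) = 1, exactly when 23 ∣ k.
The smallest positive such k is 23.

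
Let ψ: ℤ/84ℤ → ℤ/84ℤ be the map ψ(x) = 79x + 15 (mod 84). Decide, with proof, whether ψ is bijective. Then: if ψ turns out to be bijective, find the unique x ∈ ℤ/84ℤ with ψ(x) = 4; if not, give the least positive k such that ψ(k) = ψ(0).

19

Recall: ψ is injective when ψ(x_1) = ψ(x_2) forces x_1 = x_2.
Suppose ψ(x_1) = ψ(x_2) in ℤ/84ℤ. Then 79x_1 + 15 ≡ 79x_2 + 15 (mod 84), hence 79(x_1 − x_2) ≡ 0 (mod 84).
Since gcd(79, 84) = 1, 79 is invertible modulo 84, hence x_1 − x_2 ≡ 0 (mod 84), i.e. x_1 = x_2.
We now compute 79⁻¹ mod 84 explicitly. Euclid's algorithm: 84 = 1·79 + 5, 79 = 15·5 + 4, 5 = 1·4 + 1; back-substituting gives 1 = 67·79 − 63·84, so 79⁻¹ ≡ 67 (mod 84).
Then y ↦ 67(y − 15) is a two-sided inverse to ψ, so every y ∈ ℤ/84ℤ has a preimage.
Thus ψ is bijective.
Since ψ is bijective, we compute ψ⁻¹(4): solve 79x + 15 ≡ 4 (mod 84), i.e. 79x ≡ 73 (mod 84).
Multiplying by 79⁻¹ = 67 gives x ≡ 67·73 = 4891 = 58·84 + 19 ≡ 19 (mod 84).
Check: ψ(19) = 79·19 + 15 = 1516 = 18·84 + 4 ≡ 4 (mod 84).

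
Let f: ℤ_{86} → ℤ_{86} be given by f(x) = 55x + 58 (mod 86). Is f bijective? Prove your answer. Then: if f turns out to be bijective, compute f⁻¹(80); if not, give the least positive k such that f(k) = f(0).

If f(a) = f(b), then 55a ≡ 55b (mod 86). Because gcd(55, 86) = 1, we may cancel 55 to get a ≡ b (mod 86).
We now compute 55⁻¹ mod 86 explicitly. Euclid's algorithm: 86 = 1·55 + 31, 55 = 1·31 + 24, 31 = 1·24 + 7, 24 = 3·7 + 3, 7 = 2·3 + 1; back-substituting gives 1 = 61·55 − 39·86, so 55⁻¹ ≡ 61 (mod 86).
For any y ∈ ℤ_{86}, x = 61(y − 58) mod 86 satisfies f(x) = 55·61(y − 58) + 58 ≡ y (since 55·61 ≡ 1 mod 86). So every y has a preimage.
Hence f is bijective.
Since f is bijective, we find f⁻¹(80): we need 55x ≡ 80 − 58 ≡ 22 (mod 86). Using 55⁻¹ = 61: x ≡ 61·22 = 1342 = 15·86 + 52, so x = 52.
Check: f(52) = 55·52 + 58 = 2918 = 33·86 + 80 ≡ 80 (mod 86).

52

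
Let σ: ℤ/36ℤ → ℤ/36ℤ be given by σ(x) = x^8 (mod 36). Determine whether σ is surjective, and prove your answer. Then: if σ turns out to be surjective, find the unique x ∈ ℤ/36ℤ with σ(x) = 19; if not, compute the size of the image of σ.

σ(0) = 0^8 = 0.
σ(6): Repeated squaring mod 36: 6^1 ≡ 6, 6^2 ≡ 6² = 36 ≡ 0, 6^4 ≡ 0² = 0, 6^8 ≡ 0² = 0. So 6^8 ≡ 0 (mod 36).
So σ(0) = σ(6) = 0 while 0 ≠ 6, hence σ is not injective.
A non-injective map from the 36-element set ℤ/36ℤ to itself takes at most 35 distinct values, so it cannot be surjective. Therefore σ is not surjective.
Since σ is not surjective, we determine |image(σ)|. Computing x^8 mod 36 for each x (by repeated squaring, reducing mod 36 at every step), the values σ(0), σ(1), …, σ(35) are: 0, 1, 4, 9, 16, 25, 0, 13, 28, 9, 28, 13, 0, 25, 16, 9, 4, 1, 0, 1, 4, 9, 16, 25, 0, 13, 28, 9, 28, 13, 0, 25, 16, 9, 4, 1.
The distinct values are {0, 1, 4, 9, 13, 16, 25, 28}; there are 8 of them.

8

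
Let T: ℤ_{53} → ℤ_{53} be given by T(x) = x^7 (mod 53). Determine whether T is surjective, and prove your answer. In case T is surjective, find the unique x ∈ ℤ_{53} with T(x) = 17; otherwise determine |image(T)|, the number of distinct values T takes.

Since 53 is prime, the nonzero elements of ℤ_{53} form a cyclic group of order 52.
As gcd(7, 52) = 1, raising to the 7th power is a bijection on this group: if a^7 ≡ b^7 then (ab^{−1})^7 = 1, and the only element of order dividing gcd(7, 52) = 1 is 1, so a = b.
With T(0) = 0 this makes T injective on all of ℤ_{53}, hence bijective (finite equal-size domain and codomain). In particular T is surjective.
Since T is surjective, we find the preimage of 17. The inverse of x ↦ x^7 on (ℤ_{53})^× is x ↦ x^15, because 7·15 = 105 = 2·52 + 1 ≡ 1 (mod 52) and x^{52} = 1 for x ≠ 0 (Fermat). So T⁻¹(17) = 17^15 mod 53.
Repeated squaring mod 53: 17^1 ≡ 17, 17^2 ≡ 17² = 289 ≡ 24, 17^4 ≡ 24² = 576 ≡ 46, 17^8 ≡ 46² = 2116 ≡ 49. Since 15 = 8 + 4 + 2 + 1, 17^15 ≡ 49·46·24·17: 49·46 = 2254 ≡ 28, then 28·24 = 672 ≡ 36, then 36·17 = 612 ≡ 29. So 17^15 ≡ 29 (mod 53).
Hence T⁻¹(17) = 29.

29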